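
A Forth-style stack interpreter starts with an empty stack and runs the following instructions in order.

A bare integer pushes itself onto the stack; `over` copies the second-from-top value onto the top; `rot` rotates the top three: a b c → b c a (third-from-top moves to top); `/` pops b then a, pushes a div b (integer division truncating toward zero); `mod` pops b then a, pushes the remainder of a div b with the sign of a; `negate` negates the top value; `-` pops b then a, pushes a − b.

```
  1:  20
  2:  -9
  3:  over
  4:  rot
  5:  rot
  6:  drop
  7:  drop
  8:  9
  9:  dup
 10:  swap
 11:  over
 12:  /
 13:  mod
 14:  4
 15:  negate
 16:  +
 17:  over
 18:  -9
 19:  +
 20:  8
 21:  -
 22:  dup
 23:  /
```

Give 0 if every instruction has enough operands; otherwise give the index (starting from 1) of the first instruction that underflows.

0

20     → [20]
-9     → [20, -9]
over   → [20, -9, 20]
rot    → [-9, 20, 20]
rot    → [20, 20, -9]
drop   → [20, 20]
drop   → [20]
9      → [20, 9]
dup    → [20, 9, 9]
swap   → [20, 9, 9]
over   → [20, 9, 9, 9]
/      → [20, 9, 1]
mod    → [20, 0]
4      → [20, 0, 4]
negate → [20, 0, -4]
+      → [20, -4]
over   → [20, -4, 20]
-9     → [20, -4, 20, -9]
+      → [20, -4, 11]
8      → [20, -4, 11, 8]
-      → [20, -4, 3]
dup    → [20, -4, 3, 3]
/      → [20, -4, 1]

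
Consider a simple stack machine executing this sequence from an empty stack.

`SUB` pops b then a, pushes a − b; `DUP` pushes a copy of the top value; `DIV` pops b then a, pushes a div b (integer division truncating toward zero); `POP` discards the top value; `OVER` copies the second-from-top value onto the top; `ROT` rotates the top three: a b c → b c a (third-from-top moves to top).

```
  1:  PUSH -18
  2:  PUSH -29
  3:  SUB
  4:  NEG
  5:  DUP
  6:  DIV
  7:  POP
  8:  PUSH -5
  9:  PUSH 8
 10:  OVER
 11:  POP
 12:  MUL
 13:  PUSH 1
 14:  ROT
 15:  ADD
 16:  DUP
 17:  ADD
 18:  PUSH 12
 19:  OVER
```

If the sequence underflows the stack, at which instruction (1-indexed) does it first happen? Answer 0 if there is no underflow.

14

PUSH -18  [-18]
PUSH -29  [-18, -29]
SUB       [11]
NEG       [-11]
DUP       [-11, -11]
DIV       [1]
POP       []
PUSH -5   [-5]
PUSH 8    [-5, 8]
OVER      [-5, 8, -5]
POP       [-5, 8]
MUL       [-40]
PUSH 1    [-40, 1]
ROT  — needs 3 operands, stack has 2 → underflow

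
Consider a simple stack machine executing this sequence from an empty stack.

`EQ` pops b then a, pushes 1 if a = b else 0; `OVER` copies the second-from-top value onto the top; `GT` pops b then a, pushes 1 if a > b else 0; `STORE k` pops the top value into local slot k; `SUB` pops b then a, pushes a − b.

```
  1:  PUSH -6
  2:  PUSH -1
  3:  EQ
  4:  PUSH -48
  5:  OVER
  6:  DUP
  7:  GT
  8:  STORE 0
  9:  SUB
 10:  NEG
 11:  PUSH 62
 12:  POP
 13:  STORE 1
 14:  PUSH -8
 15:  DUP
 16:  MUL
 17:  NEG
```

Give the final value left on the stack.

PUSH -6  -> -6
PUSH -1  -> -6 -1
EQ       -> 0
PUSH -48 -> 0 -48
OVER     -> 0 -48 0
DUP      -> 0 -48 0 0
GT       -> 0 -48 0
STORE 0  -> 0 -48
SUB      -> 48
NEG      -> -48
PUSH 62  -> -48 62
POP      -> -48
STORE 1  -> (empty)
PUSH -8  -> -8
DUP      -> -8 -8
MUL      -> 64
NEG      -> -64

-64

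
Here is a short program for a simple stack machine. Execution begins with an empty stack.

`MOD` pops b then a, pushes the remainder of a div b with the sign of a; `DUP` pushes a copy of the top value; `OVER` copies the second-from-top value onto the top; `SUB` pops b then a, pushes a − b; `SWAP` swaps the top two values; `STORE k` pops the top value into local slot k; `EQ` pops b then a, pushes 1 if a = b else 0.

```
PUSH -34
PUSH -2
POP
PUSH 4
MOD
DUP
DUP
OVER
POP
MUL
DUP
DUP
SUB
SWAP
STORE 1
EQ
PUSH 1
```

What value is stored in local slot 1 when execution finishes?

PUSH -34  -34
PUSH -2   -34 -2
POP       -34
PUSH 4    -34 4
MOD       -2
DUP       -2 -2
DUP       -2 -2 -2
OVER      -2 -2 -2 -2
POP       -2 -2 -2
MUL       -2 4
DUP       -2 4 4
DUP       -2 4 4 4
SUB       -2 4 0
SWAP      -2 0 4
STORE 1   -2 0
EQ        0
PUSH 1    0 1

4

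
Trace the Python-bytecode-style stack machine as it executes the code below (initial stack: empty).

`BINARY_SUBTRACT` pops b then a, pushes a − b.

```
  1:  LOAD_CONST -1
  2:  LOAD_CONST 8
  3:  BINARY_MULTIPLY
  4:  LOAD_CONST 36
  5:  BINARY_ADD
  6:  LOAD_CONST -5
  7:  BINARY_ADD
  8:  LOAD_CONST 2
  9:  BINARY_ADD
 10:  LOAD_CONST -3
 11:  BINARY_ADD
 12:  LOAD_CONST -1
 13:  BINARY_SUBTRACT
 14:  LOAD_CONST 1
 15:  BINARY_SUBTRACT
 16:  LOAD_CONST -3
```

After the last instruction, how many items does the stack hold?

2

LOAD_CONST -1    [-1]
LOAD_CONST 8     [-1, 8]
BINARY_MULTIPLY  [-8]
LOAD_CONST 36    [-8, 36]
BINARY_ADD       [28]
LOAD_CONST -5    [28, -5]
BINARY_ADD       [23]
LOAD_CONST 2     [23, 2]
BINARY_ADD       [25]
LOAD_CONST -3    [25, -3]
BINARY_ADD       [22]
LOAD_CONST -1    [22, -1]
BINARY_SUBTRACT  [23]
LOAD_CONST 1     [23, 1]
BINARY_SUBTRACT  [22]
LOAD_CONST -3    [22, -3]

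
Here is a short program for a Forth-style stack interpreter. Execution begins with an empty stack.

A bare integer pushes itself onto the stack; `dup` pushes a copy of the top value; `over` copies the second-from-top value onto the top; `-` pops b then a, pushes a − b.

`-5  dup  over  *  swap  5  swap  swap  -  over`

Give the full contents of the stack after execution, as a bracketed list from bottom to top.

[25, -10, 25]

-5   : -5
dup  : -5 -5
over : -5 -5 -5
*    : -5 25
swap : 25 -5
5    : 25 -5 5
swap : 25 5 -5
swap : 25 -5 5
-    : 25 -10
over : 25 -10 25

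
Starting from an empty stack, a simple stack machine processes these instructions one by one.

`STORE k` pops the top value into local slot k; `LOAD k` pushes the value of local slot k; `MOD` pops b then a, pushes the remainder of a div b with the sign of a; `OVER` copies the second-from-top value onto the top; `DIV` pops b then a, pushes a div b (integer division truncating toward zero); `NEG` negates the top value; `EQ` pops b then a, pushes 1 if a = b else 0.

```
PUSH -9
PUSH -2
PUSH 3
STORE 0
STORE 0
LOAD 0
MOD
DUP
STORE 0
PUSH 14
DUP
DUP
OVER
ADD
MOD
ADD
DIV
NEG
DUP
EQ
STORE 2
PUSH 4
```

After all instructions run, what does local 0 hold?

PUSH -9 -> [-9]
PUSH -2 -> [-9, -2]
PUSH 3  -> [-9, -2, 3]
STORE 0 -> [-9, -2]
STORE 0 -> [-9]
LOAD 0  -> [-9, -2]
MOD     -> [-1]
DUP     -> [-1, -1]
STORE 0 -> [-1]
PUSH 14 -> [-1, 14]
DUP     -> [-1, 14, 14]
DUP     -> [-1, 14, 14, 14]
OVER    -> [-1, 14, 14, 14, 14]
ADD     -> [-1, 14, 14, 28]
MOD     -> [-1, 14, 14]
ADD     -> [-1, 28]
DIV     -> [0]
NEG     -> [0]
DUP     -> [0, 0]
EQ      -> [1]
STORE 2 -> []
PUSH 4  -> [4]

-1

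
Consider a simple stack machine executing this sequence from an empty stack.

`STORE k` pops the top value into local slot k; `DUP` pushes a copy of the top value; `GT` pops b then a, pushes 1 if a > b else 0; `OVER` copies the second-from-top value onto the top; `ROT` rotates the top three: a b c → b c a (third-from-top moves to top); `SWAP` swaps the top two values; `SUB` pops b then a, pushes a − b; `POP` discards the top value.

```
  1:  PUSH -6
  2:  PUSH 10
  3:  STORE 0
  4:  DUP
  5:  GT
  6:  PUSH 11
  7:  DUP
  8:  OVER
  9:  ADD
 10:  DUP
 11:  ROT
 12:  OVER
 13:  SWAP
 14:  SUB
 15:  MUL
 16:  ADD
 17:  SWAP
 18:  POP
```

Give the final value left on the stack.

264

PUSH -6 -> [-6]
PUSH 10 -> [-6, 10]
STORE 0 -> [-6]
DUP     -> [-6, -6]
GT      -> [0]
PUSH 11 -> [0, 11]
DUP     -> [0, 11, 11]
OVER    -> [0, 11, 11, 11]
ADD     -> [0, 11, 22]
DUP     -> [0, 11, 22, 22]
ROT     -> [0, 22, 22, 11]
OVER    -> [0, 22, 22, 11, 22]
SWAP    -> [0, 22, 22, 22, 11]
SUB     -> [0, 22, 22, 11]
MUL     -> [0, 22, 242]
ADD     -> [0, 264]
SWAP    -> [264, 0]
POP     -> [264]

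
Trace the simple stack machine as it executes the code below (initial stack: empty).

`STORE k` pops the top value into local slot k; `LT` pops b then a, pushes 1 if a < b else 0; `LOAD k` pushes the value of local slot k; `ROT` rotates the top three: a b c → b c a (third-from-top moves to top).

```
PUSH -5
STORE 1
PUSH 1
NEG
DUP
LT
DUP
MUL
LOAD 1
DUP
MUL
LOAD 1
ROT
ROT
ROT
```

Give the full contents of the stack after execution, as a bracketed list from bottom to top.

[0, 25, -5]

PUSH -5 -> [-5]
STORE 1 -> []
PUSH 1  -> [1]
NEG     -> [-1]
DUP     -> [-1, -1]
LT      -> [0]
DUP     -> [0, 0]
MUL     -> [0]
LOAD 1  -> [0, -5]
DUP     -> [0, -5, -5]
MUL     -> [0, 25]
LOAD 1  -> [0, 25, -5]
ROT     -> [25, -5, 0]
ROT     -> [-5, 0, 25]
ROT     -> [0, 25, -5]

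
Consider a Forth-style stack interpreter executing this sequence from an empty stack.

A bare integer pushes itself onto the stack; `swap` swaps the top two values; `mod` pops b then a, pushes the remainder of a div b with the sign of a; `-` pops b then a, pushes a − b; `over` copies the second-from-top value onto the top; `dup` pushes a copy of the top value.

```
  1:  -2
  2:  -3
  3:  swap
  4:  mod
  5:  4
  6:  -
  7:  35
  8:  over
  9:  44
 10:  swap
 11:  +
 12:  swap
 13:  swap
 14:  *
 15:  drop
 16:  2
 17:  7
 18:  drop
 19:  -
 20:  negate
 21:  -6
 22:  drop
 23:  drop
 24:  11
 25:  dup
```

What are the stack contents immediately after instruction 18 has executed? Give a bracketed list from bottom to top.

-2   : [-2]
-3   : [-2, -3]
swap : [-3, -2]
mod  : [-1]
4    : [-1, 4]
-    : [-5]
35   : [-5, 35]
over : [-5, 35, -5]
44   : [-5, 35, -5, 44]
swap : [-5, 35, 44, -5]
+    : [-5, 35, 39]
swap : [-5, 39, 35]
swap : [-5, 35, 39]
*    : [-5, 1365]
drop : [-5]
2    : [-5, 2]
7    : [-5, 2, 7]
drop : [-5, 2]

[-5, 2]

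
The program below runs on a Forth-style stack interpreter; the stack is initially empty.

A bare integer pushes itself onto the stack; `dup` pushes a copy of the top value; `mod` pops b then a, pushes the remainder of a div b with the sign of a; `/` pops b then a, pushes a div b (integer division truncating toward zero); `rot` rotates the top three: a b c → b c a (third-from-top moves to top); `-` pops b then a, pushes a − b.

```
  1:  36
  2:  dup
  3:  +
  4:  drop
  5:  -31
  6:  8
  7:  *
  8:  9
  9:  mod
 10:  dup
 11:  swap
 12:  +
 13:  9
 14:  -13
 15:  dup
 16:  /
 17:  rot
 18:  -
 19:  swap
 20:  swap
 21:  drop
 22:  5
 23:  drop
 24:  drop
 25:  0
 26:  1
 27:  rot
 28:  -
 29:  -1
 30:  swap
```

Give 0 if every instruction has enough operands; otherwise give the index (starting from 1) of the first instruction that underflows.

36   -> 36
dup  -> 36 36
+    -> 72
drop -> (empty)
-31  -> -31
8    -> -31 8
*    -> -248
9    -> -248 9
mod  -> -5
dup  -> -5 -5
swap -> -5 -5
+    -> -10
9    -> -10 9
-13  -> -10 9 -13
dup  -> -10 9 -13 -13
/    -> -10 9 1
rot  -> 9 1 -10
-    -> 9 11
swap -> 11 9
swap -> 9 11
drop -> 9
5    -> 9 5
drop -> 9
drop -> (empty)
0    -> 0
1    -> 0 1
rot  — needs 3 operands, stack has 2 → underflow

27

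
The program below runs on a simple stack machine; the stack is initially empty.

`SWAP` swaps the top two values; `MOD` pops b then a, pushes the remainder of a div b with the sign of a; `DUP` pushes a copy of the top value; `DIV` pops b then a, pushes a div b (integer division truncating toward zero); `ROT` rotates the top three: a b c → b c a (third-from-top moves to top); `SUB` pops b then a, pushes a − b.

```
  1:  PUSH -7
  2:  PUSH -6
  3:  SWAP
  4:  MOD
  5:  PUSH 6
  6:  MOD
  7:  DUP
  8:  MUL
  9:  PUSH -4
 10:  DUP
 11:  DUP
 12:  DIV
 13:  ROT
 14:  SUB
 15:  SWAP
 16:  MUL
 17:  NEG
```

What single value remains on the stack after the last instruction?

4

PUSH -7  [-7]
PUSH -6  [-7, -6]
SWAP     [-6, -7]
MOD      [-6]
PUSH 6   [-6, 6]
MOD      [0]
DUP      [0, 0]
MUL      [0]
PUSH -4  [0, -4]
DUP      [0, -4, -4]
DUP      [0, -4, -4, -4]
DIV      [0, -4, 1]
ROT      [-4, 1, 0]
SUB      [-4, 1]
SWAP     [1, -4]
MUL      [-4]
NEG      [4]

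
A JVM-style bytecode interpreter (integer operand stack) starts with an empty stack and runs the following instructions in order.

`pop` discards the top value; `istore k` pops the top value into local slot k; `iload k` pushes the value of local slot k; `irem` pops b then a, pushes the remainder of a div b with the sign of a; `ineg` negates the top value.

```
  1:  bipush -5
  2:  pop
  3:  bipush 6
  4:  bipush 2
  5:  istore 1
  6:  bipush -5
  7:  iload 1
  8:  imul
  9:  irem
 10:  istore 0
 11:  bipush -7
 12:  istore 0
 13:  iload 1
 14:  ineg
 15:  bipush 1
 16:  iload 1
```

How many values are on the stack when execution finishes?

bipush -5 : -5
pop       : (empty)
bipush 6  : 6
bipush 2  : 6 2
istore 1  : 6
bipush -5 : 6 -5
iload 1   : 6 -5 2
imul      : 6 -10
irem      : 6
istore 0  : (empty)
bipush -7 : -7
istore 0  : (empty)
iload 1   : 2
ineg      : -2
bipush 1  : -2 1
iload 1   : -2 1 2

3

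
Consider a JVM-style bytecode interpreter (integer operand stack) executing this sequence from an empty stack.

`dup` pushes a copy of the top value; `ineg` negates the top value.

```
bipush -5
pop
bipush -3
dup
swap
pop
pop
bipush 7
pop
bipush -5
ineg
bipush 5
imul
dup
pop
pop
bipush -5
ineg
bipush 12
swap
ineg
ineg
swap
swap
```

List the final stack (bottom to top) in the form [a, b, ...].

[12, 5]

bipush -5 → [-5]
pop       → []
bipush -3 → [-3]
dup       → [-3, -3]
swap      → [-3, -3]
pop       → [-3]
pop       → []
bipush 7  → [7]
pop       → []
bipush -5 → [-5]
ineg      → [5]
bipush 5  → [5, 5]
imul      → [25]
dup       → [25, 25]
pop       → [25]
pop       → []
bipush -5 → [-5]
ineg      → [5]
bipush 12 → [5, 12]
swap      → [12, 5]
ineg      → [12, -5]
ineg      → [12, 5]
swap      → [5, 12]
swap      → [12, 5]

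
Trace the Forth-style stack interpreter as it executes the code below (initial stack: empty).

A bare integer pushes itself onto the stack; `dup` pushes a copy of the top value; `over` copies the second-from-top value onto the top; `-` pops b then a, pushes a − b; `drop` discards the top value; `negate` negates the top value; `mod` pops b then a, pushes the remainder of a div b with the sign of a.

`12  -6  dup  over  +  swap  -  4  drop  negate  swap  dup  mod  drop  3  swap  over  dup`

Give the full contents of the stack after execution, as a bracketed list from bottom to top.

12      [12]
-6      [12, -6]
dup     [12, -6, -6]
over    [12, -6, -6, -6]
+       [12, -6, -12]
swap    [12, -12, -6]
-       [12, -6]
4       [12, -6, 4]
drop    [12, -6]
negate  [12, 6]
swap    [6, 12]
dup     [6, 12, 12]
mod     [6, 0]
drop    [6]
3       [6, 3]
swap    [3, 6]
over    [3, 6, 3]
dup     [3, 6, 3, 3]

[3, 6, 3, 3]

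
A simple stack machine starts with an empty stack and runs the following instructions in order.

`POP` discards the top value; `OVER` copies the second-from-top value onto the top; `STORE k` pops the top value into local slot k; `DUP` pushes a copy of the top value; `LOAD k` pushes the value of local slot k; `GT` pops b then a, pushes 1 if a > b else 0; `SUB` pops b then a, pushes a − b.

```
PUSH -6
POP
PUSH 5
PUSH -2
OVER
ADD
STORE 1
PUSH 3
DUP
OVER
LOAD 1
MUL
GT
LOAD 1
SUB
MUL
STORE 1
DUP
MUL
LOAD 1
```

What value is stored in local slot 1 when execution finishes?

-9

PUSH -6 : -6
POP     : (empty)
PUSH 5  : 5
PUSH -2 : 5 -2
OVER    : 5 -2 5
ADD     : 5 3
STORE 1 : 5
PUSH 3  : 5 3
DUP     : 5 3 3
OVER    : 5 3 3 3
LOAD 1  : 5 3 3 3 3
MUL     : 5 3 3 9
GT      : 5 3 0
LOAD 1  : 5 3 0 3
SUB     : 5 3 -3
MUL     : 5 -9
STORE 1 : 5
DUP     : 5 5
MUL     : 25
LOAD 1  : 25 -9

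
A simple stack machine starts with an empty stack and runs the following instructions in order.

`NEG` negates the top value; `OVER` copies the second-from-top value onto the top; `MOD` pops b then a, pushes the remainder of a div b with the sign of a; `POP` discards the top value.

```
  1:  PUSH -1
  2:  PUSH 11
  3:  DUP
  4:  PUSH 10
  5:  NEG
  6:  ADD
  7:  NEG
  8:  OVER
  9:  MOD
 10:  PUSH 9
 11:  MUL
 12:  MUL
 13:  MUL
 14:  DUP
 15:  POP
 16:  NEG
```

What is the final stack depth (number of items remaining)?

1

PUSH -1 → -1
PUSH 11 → -1 11
DUP     → -1 11 11
PUSH 10 → -1 11 11 10
NEG     → -1 11 11 -10
ADD     → -1 11 1
NEG     → -1 11 -1
OVER    → -1 11 -1 11
MOD     → -1 11 -1
PUSH 9  → -1 11 -1 9
MUL     → -1 11 -9
MUL     → -1 -99
MUL     → 99
DUP     → 99 99
POP     → 99
NEG     → -99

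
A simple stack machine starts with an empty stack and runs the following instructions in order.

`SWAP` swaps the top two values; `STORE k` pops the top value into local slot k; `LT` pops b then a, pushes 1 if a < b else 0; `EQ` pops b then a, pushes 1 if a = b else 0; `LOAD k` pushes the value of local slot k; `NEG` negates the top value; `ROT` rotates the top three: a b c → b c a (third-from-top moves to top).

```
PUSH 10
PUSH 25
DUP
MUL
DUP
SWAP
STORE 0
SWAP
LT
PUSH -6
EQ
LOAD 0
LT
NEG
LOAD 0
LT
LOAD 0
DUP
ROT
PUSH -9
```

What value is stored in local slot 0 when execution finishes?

PUSH 10  [10]
PUSH 25  [10, 25]
DUP      [10, 25, 25]
MUL      [10, 625]
DUP      [10, 625, 625]
SWAP     [10, 625, 625]
STORE 0  [10, 625]
SWAP     [625, 10]
LT       [0]
PUSH -6  [0, -6]
EQ       [0]
LOAD 0   [0, 625]
LT       [1]
NEG      [-1]
LOAD 0   [-1, 625]
LT       [1]
LOAD 0   [1, 625]
DUP      [1, 625, 625]
ROT      [625, 625, 1]
PUSH -9  [625, 625, 1, -9]

625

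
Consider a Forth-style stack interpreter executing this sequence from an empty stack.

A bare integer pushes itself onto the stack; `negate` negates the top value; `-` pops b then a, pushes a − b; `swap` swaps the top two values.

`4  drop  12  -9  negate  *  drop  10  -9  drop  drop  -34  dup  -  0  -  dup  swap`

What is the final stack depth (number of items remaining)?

4       [4]
drop    []
12      [12]
-9      [12, -9]
negate  [12, 9]
*       [108]
drop    []
10      [10]
-9      [10, -9]
drop    [10]
drop    []
-34     [-34]
dup     [-34, -34]
-       [0]
0       [0, 0]
-       [0]
dup     [0, 0]
swap    [0, 0]

2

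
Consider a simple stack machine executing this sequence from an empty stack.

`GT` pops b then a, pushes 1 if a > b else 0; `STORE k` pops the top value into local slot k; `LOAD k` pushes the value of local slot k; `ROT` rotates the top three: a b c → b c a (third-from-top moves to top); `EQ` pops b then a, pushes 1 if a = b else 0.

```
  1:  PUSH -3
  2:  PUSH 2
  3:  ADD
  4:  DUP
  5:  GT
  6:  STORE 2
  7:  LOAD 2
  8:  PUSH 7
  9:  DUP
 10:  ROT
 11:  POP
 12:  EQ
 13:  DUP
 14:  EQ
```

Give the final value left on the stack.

PUSH -3 : -3
PUSH 2  : -3 2
ADD     : -1
DUP     : -1 -1
GT      : 0
STORE 2 : (empty)
LOAD 2  : 0
PUSH 7  : 0 7
DUP     : 0 7 7
ROT     : 7 7 0
POP     : 7 7
EQ      : 1
DUP     : 1 1
EQ      : 1

1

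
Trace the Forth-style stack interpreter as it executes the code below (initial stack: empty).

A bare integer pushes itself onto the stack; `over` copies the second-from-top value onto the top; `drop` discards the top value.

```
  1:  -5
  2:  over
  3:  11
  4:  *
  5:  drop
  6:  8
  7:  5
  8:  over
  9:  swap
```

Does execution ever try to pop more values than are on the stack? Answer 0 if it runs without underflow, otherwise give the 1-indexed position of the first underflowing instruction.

2

-5 → [-5]
over  — needs 2 operands, stack has 1 → underflow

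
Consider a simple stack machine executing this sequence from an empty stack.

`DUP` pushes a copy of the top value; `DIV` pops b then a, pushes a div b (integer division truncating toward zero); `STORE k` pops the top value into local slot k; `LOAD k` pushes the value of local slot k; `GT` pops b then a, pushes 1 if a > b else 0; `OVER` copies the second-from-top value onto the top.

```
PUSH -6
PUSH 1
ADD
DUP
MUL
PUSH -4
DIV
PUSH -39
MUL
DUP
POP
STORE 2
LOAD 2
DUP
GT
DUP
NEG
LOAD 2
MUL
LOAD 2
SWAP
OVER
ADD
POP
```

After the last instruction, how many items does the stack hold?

PUSH -6  -> [-6]
PUSH 1   -> [-6, 1]
ADD      -> [-5]
DUP      -> [-5, -5]
MUL      -> [25]
PUSH -4  -> [25, -4]
DIV      -> [-6]
PUSH -39 -> [-6, -39]
MUL      -> [234]
DUP      -> [234, 234]
POP      -> [234]
STORE 2  -> []
LOAD 2   -> [234]
DUP      -> [234, 234]
GT       -> [0]
DUP      -> [0, 0]
NEG      -> [0, 0]
LOAD 2   -> [0, 0, 234]
MUL      -> [0, 0]
LOAD 2   -> [0, 0, 234]
SWAP     -> [0, 234, 0]
OVER     -> [0, 234, 0, 234]
ADD      -> [0, 234, 234]
POP      -> [0, 234]

2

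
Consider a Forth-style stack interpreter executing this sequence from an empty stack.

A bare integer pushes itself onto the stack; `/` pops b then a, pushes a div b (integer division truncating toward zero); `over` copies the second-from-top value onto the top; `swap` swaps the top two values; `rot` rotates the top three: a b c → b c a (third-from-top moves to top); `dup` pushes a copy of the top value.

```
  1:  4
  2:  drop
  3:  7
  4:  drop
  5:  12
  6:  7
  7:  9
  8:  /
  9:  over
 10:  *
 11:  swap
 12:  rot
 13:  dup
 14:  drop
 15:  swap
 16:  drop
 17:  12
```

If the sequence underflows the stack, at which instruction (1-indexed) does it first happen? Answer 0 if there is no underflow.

4    → [4]
drop → []
7    → [7]
drop → []
12   → [12]
7    → [12, 7]
9    → [12, 7, 9]
/    → [12, 0]
over → [12, 0, 12]
*    → [12, 0]
swap → [0, 12]
rot  — needs 3 operands, stack has 2 → underflow

12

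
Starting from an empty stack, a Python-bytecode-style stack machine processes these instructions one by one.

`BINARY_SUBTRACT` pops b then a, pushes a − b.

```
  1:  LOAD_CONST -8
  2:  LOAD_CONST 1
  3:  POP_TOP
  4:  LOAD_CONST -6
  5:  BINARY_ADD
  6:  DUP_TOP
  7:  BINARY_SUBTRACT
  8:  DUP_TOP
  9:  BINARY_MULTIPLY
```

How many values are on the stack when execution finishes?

1

LOAD_CONST -8   : -8
LOAD_CONST 1    : -8 1
POP_TOP         : -8
LOAD_CONST -6   : -8 -6
BINARY_ADD      : -14
DUP_TOP         : -14 -14
BINARY_SUBTRACT : 0
DUP_TOP         : 0 0
BINARY_MULTIPLY : 0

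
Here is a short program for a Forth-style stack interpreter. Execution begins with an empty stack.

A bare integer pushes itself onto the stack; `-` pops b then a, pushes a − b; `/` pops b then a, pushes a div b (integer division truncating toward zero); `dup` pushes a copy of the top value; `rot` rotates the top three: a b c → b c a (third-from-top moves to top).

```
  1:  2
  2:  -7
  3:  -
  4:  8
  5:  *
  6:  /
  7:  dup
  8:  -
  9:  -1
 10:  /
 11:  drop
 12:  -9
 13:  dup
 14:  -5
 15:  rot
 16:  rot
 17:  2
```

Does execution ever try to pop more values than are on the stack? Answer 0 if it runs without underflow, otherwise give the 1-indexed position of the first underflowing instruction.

6

2   [2]
-7  [2, -7]
-   [9]
8   [9, 8]
*   [72]
/  — needs 2 operands, stack has 1 → underflow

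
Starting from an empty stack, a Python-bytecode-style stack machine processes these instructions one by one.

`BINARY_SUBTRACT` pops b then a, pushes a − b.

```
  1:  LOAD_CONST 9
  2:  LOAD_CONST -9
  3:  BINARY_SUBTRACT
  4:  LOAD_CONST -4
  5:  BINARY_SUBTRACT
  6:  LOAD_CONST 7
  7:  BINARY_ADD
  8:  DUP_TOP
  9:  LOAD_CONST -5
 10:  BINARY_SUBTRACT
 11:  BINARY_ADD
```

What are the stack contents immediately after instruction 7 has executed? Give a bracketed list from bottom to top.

LOAD_CONST 9    -> [9]
LOAD_CONST -9   -> [9, -9]
BINARY_SUBTRACT -> [18]
LOAD_CONST -4   -> [18, -4]
BINARY_SUBTRACT -> [22]
LOAD_CONST 7    -> [22, 7]
BINARY_ADD      -> [29]

[29]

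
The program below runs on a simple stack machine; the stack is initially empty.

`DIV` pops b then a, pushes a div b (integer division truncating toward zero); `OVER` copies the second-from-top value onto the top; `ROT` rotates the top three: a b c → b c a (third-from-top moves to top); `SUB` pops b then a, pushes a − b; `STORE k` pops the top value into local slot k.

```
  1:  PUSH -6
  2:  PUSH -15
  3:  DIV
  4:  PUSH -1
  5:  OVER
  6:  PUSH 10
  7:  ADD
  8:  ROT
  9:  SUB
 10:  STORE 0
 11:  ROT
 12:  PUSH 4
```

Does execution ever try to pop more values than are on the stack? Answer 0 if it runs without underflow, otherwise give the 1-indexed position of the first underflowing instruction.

11

PUSH -6   [-6]
PUSH -15  [-6, -15]
DIV       [0]
PUSH -1   [0, -1]
OVER      [0, -1, 0]
PUSH 10   [0, -1, 0, 10]
ADD       [0, -1, 10]
ROT       [-1, 10, 0]
SUB       [-1, 10]
STORE 0   [-1]
ROT  — needs 3 operands, stack has 1 → underflow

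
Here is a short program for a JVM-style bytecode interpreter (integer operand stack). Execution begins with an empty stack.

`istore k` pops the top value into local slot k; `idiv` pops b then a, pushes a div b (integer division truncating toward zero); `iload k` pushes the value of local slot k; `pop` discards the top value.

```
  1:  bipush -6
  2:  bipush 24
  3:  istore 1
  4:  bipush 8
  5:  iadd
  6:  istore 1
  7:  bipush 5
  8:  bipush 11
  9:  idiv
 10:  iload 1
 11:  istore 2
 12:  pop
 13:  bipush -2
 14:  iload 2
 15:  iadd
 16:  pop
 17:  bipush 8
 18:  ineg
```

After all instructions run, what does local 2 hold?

bipush -6  -6
bipush 24  -6 24
istore 1   -6
bipush 8   -6 8
iadd       2
istore 1   (empty)
bipush 5   5
bipush 11  5 11
idiv       0
iload 1    0 2
istore 2   0
pop        (empty)
bipush -2  -2
iload 2    -2 2
iadd       0
pop        (empty)
bipush 8   8
ineg       -8

2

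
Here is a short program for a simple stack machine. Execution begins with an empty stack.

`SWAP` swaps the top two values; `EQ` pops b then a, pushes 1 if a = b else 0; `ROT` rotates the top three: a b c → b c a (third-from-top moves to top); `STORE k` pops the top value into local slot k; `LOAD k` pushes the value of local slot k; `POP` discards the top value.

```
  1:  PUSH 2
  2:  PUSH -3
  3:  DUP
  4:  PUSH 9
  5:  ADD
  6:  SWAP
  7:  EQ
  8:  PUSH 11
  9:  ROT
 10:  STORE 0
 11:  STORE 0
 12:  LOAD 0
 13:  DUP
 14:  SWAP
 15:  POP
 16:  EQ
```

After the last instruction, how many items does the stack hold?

PUSH 2  → 2
PUSH -3 → 2 -3
DUP     → 2 -3 -3
PUSH 9  → 2 -3 -3 9
ADD     → 2 -3 6
SWAP    → 2 6 -3
EQ      → 2 0
PUSH 11 → 2 0 11
ROT     → 0 11 2
STORE 0 → 0 11
STORE 0 → 0
LOAD 0  → 0 11
DUP     → 0 11 11
SWAP    → 0 11 11
POP     → 0 11
EQ      → 0

1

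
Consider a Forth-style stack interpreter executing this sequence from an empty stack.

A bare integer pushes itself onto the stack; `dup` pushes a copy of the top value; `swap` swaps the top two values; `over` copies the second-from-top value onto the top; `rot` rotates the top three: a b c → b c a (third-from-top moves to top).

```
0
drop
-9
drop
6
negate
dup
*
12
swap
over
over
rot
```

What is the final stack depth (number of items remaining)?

4

0      : [0]
drop   : []
-9     : [-9]
drop   : []
6      : [6]
negate : [-6]
dup    : [-6, -6]
*      : [36]
12     : [36, 12]
swap   : [12, 36]
over   : [12, 36, 12]
over   : [12, 36, 12, 36]
rot    : [12, 12, 36, 36]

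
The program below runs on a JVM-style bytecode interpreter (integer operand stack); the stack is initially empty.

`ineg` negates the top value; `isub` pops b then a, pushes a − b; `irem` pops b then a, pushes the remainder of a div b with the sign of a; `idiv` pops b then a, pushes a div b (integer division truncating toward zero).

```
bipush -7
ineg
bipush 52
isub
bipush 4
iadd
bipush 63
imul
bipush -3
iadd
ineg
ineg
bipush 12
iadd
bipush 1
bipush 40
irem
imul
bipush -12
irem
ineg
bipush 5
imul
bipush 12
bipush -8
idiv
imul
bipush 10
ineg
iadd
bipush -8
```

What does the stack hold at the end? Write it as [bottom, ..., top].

bipush -7  → [-7]
ineg       → [7]
bipush 52  → [7, 52]
isub       → [-45]
bipush 4   → [-45, 4]
iadd       → [-41]
bipush 63  → [-41, 63]
imul       → [-2583]
bipush -3  → [-2583, -3]
iadd       → [-2586]
ineg       → [2586]
ineg       → [-2586]
bipush 12  → [-2586, 12]
iadd       → [-2574]
bipush 1   → [-2574, 1]
bipush 40  → [-2574, 1, 40]
irem       → [-2574, 1]
imul       → [-2574]
bipush -12 → [-2574, -12]
irem       → [-6]
ineg       → [6]
bipush 5   → [6, 5]
imul       → [30]
bipush 12  → [30, 12]
bipush -8  → [30, 12, -8]
idiv       → [30, -1]
imul       → [-30]
bipush 10  → [-30, 10]
ineg       → [-30, -10]
iadd       → [-40]
bipush -8  → [-40, -8]

[-40, -8]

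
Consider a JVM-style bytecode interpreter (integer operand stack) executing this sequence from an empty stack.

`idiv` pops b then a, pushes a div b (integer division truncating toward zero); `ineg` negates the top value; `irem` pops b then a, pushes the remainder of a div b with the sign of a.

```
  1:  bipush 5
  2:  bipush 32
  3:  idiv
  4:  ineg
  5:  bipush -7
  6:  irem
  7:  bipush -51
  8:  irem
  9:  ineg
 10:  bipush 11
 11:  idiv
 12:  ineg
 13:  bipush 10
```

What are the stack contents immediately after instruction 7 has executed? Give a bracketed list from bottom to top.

[0, -51]

bipush 5   : [5]
bipush 32  : [5, 32]
idiv       : [0]
ineg       : [0]
bipush -7  : [0, -7]
irem       : [0]
bipush -51 : [0, -51]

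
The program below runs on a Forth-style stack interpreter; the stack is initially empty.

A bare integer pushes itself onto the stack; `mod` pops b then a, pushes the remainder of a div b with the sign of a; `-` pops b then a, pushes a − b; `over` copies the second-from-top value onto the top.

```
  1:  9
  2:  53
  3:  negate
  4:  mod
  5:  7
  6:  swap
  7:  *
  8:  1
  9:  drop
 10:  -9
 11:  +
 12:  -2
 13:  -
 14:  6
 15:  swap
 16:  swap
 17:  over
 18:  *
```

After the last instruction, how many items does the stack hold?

2

9       9
53      9 53
negate  9 -53
mod     9
7       9 7
swap    7 9
*       63
1       63 1
drop    63
-9      63 -9
+       54
-2      54 -2
-       56
6       56 6
swap    6 56
swap    56 6
over    56 6 56
*       56 336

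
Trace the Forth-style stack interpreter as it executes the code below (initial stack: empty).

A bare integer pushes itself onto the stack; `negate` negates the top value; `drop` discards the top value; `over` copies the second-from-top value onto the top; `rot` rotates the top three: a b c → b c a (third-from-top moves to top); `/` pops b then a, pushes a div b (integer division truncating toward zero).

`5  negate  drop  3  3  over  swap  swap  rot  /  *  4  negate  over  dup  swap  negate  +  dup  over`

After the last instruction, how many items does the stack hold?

5

5      → 5
negate → -5
drop   → (empty)
3      → 3
3      → 3 3
over   → 3 3 3
swap   → 3 3 3
swap   → 3 3 3
rot    → 3 3 3
/      → 3 1
*      → 3
4      → 3 4
negate → 3 -4
over   → 3 -4 3
dup    → 3 -4 3 3
swap   → 3 -4 3 3
negate → 3 -4 3 -3
+      → 3 -4 0
dup    → 3 -4 0 0
over   → 3 -4 0 0 0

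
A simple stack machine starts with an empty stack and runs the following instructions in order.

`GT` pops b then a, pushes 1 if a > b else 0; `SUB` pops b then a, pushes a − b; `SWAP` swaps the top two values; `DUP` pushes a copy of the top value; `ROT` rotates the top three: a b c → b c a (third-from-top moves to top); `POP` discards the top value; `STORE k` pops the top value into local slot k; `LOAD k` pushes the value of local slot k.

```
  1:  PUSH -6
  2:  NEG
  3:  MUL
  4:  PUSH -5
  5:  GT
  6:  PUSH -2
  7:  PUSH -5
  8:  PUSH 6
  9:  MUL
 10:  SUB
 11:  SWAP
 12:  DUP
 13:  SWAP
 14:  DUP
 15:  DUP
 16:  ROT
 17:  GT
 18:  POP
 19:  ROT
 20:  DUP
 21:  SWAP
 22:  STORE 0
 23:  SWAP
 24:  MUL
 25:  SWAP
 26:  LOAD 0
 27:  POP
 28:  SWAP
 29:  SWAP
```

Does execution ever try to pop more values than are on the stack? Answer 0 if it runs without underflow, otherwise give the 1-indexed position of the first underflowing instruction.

3

PUSH -6 -> [-6]
NEG     -> [6]
MUL  — needs 2 operands, stack has 1 → underflow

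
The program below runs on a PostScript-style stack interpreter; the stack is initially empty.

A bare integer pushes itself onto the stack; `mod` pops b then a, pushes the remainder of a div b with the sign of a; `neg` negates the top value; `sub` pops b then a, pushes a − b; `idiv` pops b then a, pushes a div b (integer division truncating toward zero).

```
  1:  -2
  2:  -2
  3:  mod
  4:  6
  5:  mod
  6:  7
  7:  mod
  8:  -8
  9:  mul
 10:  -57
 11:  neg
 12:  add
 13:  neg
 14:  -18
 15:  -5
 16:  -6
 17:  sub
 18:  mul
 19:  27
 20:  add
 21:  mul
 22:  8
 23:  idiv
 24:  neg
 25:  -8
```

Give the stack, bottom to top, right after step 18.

[-57, -18]

-2  : [-2]
-2  : [-2, -2]
mod : [0]
6   : [0, 6]
mod : [0]
7   : [0, 7]
mod : [0]
-8  : [0, -8]
mul : [0]
-57 : [0, -57]
neg : [0, 57]
add : [57]
neg : [-57]
-18 : [-57, -18]
-5  : [-57, -18, -5]
-6  : [-57, -18, -5, -6]
sub : [-57, -18, 1]
mul : [-57, -18]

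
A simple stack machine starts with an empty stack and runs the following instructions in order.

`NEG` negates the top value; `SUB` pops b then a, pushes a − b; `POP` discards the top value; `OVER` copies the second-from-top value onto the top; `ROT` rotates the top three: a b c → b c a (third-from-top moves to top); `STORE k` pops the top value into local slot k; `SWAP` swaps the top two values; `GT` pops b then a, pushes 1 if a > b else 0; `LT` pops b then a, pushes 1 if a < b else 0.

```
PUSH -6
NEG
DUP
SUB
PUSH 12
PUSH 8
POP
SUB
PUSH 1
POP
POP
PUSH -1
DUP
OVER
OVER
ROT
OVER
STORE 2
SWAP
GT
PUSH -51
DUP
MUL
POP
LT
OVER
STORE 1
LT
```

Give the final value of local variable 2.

PUSH -6   [-6]
NEG       [6]
DUP       [6, 6]
SUB       [0]
PUSH 12   [0, 12]
PUSH 8    [0, 12, 8]
POP       [0, 12]
SUB       [-12]
PUSH 1    [-12, 1]
POP       [-12]
POP       []
PUSH -1   [-1]
DUP       [-1, -1]
OVER      [-1, -1, -1]
OVER      [-1, -1, -1, -1]
ROT       [-1, -1, -1, -1]
OVER      [-1, -1, -1, -1, -1]
STORE 2   [-1, -1, -1, -1]
SWAP      [-1, -1, -1, -1]
GT        [-1, -1, 0]
PUSH -51  [-1, -1, 0, -51]
DUP       [-1, -1, 0, -51, -51]
MUL       [-1, -1, 0, 2601]
POP       [-1, -1, 0]
LT        [-1, 1]
OVER      [-1, 1, -1]
STORE 1   [-1, 1]
LT        [1]

-1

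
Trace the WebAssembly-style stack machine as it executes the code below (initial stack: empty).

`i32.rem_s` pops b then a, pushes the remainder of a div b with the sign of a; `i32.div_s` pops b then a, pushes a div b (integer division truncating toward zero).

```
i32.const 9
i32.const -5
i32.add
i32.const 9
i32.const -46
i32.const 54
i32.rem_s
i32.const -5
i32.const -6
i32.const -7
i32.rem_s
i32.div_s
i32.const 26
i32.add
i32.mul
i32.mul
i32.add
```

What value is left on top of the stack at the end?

-10760

i32.const 9   : 9
i32.const -5  : 9 -5
i32.add       : 4
i32.const 9   : 4 9
i32.const -46 : 4 9 -46
i32.const 54  : 4 9 -46 54
i32.rem_s     : 4 9 -46
i32.const -5  : 4 9 -46 -5
i32.const -6  : 4 9 -46 -5 -6
i32.const -7  : 4 9 -46 -5 -6 -7
i32.rem_s     : 4 9 -46 -5 -6
i32.div_s     : 4 9 -46 0
i32.const 26  : 4 9 -46 0 26
i32.add       : 4 9 -46 26
i32.mul       : 4 9 -1196
i32.mul       : 4 -10764
i32.add       : -10760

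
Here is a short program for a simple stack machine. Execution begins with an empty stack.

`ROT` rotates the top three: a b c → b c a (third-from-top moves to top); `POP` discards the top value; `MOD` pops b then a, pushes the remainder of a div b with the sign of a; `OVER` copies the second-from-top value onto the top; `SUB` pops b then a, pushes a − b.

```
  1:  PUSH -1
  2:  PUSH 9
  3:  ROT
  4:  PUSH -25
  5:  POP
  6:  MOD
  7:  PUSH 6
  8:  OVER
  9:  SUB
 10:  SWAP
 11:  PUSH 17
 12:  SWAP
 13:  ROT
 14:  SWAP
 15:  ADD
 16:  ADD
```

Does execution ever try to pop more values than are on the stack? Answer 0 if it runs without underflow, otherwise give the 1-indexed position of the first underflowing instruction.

3

PUSH -1 → -1
PUSH 9  → -1 9
ROT  — needs 3 operands, stack has 2 → underflow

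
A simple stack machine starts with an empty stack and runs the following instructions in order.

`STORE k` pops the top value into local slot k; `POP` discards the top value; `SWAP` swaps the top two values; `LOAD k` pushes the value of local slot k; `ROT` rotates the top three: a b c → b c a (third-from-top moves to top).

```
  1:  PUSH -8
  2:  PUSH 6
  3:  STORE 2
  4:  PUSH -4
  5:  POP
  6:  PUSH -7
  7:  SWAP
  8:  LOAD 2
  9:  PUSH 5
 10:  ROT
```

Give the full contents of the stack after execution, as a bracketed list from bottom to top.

PUSH -8 : [-8]
PUSH 6  : [-8, 6]
STORE 2 : [-8]
PUSH -4 : [-8, -4]
POP     : [-8]
PUSH -7 : [-8, -7]
SWAP    : [-7, -8]
LOAD 2  : [-7, -8, 6]
PUSH 5  : [-7, -8, 6, 5]
ROT     : [-7, 6, 5, -8]

[-7, 6, 5, -8]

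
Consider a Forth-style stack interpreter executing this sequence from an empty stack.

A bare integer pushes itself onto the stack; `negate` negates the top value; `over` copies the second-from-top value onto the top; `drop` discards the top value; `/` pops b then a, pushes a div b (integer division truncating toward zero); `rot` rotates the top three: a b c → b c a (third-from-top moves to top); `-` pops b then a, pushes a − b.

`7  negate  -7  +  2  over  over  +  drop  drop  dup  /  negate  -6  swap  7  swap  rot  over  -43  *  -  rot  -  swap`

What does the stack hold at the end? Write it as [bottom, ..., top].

[-56, -1]

7      → 7
negate → -7
-7     → -7 -7
+      → -14
2      → -14 2
over   → -14 2 -14
over   → -14 2 -14 2
+      → -14 2 -12
drop   → -14 2
drop   → -14
dup    → -14 -14
/      → 1
negate → -1
-6     → -1 -6
swap   → -6 -1
7      → -6 -1 7
swap   → -6 7 -1
rot    → 7 -1 -6
over   → 7 -1 -6 -1
-43    → 7 -1 -6 -1 -43
*      → 7 -1 -6 43
-      → 7 -1 -49
rot    → -1 -49 7
-      → -1 -56
swap   → -56 -1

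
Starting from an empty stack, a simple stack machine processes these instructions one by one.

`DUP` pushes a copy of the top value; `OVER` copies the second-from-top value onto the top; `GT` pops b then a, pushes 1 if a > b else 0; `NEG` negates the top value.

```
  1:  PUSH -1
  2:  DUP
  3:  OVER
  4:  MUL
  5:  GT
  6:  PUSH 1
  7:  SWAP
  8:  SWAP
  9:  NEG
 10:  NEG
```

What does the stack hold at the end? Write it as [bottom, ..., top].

[0, 1]

PUSH -1 → -1
DUP     → -1 -1
OVER    → -1 -1 -1
MUL     → -1 1
GT      → 0
PUSH 1  → 0 1
SWAP    → 1 0
SWAP    → 0 1
NEG     → 0 -1
NEG     → 0 1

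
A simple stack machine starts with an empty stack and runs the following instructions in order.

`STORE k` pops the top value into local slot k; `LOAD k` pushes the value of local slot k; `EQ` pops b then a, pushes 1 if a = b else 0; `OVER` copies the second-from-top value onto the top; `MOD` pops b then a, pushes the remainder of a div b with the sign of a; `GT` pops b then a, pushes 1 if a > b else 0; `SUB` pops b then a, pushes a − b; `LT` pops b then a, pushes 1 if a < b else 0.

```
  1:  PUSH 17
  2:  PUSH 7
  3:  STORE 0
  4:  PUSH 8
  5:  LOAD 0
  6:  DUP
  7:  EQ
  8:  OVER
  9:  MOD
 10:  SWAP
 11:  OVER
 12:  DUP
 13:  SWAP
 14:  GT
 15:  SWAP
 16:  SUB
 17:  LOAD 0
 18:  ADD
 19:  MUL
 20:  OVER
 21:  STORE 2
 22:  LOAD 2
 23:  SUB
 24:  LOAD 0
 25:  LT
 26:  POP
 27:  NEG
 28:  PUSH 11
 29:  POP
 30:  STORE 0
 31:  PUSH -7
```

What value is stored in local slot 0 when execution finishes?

PUSH 17 : [17]
PUSH 7  : [17, 7]
STORE 0 : [17]
PUSH 8  : [17, 8]
LOAD 0  : [17, 8, 7]
DUP     : [17, 8, 7, 7]
EQ      : [17, 8, 1]
OVER    : [17, 8, 1, 8]
MOD     : [17, 8, 1]
SWAP    : [17, 1, 8]
OVER    : [17, 1, 8, 1]
DUP     : [17, 1, 8, 1, 1]
SWAP    : [17, 1, 8, 1, 1]
GT      : [17, 1, 8, 0]
SWAP    : [17, 1, 0, 8]
SUB     : [17, 1, -8]
LOAD 0  : [17, 1, -8, 7]
ADD     : [17, 1, -1]
MUL     : [17, -1]
OVER    : [17, -1, 17]
STORE 2 : [17, -1]
LOAD 2  : [17, -1, 17]
SUB     : [17, -18]
LOAD 0  : [17, -18, 7]
LT      : [17, 1]
POP     : [17]
NEG     : [-17]
PUSH 11 : [-17, 11]
POP     : [-17]
STORE 0 : []
PUSH -7 : [-7]

-17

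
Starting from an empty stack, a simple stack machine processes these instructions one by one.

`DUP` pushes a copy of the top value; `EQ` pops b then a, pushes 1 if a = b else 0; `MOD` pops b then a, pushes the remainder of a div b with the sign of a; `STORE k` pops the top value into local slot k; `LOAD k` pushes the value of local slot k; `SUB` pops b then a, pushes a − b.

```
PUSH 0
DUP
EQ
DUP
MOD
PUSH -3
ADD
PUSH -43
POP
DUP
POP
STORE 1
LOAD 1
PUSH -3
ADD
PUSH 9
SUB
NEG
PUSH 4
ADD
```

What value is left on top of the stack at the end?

19

PUSH 0   : [0]
DUP      : [0, 0]
EQ       : [1]
DUP      : [1, 1]
MOD      : [0]
PUSH -3  : [0, -3]
ADD      : [-3]
PUSH -43 : [-3, -43]
POP      : [-3]
DUP      : [-3, -3]
POP      : [-3]
STORE 1  : []
LOAD 1   : [-3]
PUSH -3  : [-3, -3]
ADD      : [-6]
PUSH 9   : [-6, 9]
SUB      : [-15]
NEG      : [15]
PUSH 4   : [15, 4]
ADD      : [19]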